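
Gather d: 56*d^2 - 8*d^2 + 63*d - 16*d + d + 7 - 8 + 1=48*d^2 + 48*d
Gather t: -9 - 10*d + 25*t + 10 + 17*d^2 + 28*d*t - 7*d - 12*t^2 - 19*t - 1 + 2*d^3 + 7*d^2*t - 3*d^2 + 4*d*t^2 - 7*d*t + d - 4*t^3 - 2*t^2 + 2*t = 2*d^3 + 14*d^2 - 16*d - 4*t^3 + t^2*(4*d - 14) + t*(7*d^2 + 21*d + 8)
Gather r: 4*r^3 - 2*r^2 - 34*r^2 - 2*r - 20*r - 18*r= 4*r^3 - 36*r^2 - 40*r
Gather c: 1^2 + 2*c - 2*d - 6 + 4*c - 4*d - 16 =6*c - 6*d - 21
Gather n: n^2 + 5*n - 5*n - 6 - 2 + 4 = n^2 - 4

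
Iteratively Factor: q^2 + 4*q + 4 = (q + 2)*(q + 2)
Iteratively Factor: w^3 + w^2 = (w)*(w^2 + w) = w*(w + 1)*(w)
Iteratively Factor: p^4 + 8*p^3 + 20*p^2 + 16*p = (p + 2)*(p^3 + 6*p^2 + 8*p) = (p + 2)*(p + 4)*(p^2 + 2*p) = p*(p + 2)*(p + 4)*(p + 2)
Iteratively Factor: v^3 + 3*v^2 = (v)*(v^2 + 3*v) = v*(v + 3)*(v)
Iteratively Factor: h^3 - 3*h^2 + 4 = (h - 2)*(h^2 - h - 2) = (h - 2)^2*(h + 1)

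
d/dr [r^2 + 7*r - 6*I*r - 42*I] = 2*r + 7 - 6*I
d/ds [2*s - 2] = 2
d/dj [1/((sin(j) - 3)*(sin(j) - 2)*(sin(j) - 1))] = (-3*sin(j)^2 + 12*sin(j) - 11)*cos(j)/((sin(j) - 3)^2*(sin(j) - 2)^2*(sin(j) - 1)^2)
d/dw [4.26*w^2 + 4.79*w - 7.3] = 8.52*w + 4.79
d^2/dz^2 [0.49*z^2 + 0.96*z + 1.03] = 0.980000000000000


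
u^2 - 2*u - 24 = (u - 6)*(u + 4)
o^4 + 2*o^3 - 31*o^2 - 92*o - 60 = (o - 6)*(o + 1)*(o + 2)*(o + 5)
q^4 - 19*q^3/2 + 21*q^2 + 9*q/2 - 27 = (q - 6)*(q - 3)*(q - 3/2)*(q + 1)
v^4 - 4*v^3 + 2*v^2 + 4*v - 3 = (v - 3)*(v - 1)^2*(v + 1)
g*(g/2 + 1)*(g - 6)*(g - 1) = g^4/2 - 5*g^3/2 - 4*g^2 + 6*g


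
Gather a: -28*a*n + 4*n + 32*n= -28*a*n + 36*n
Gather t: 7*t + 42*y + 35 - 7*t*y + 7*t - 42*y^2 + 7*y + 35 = t*(14 - 7*y) - 42*y^2 + 49*y + 70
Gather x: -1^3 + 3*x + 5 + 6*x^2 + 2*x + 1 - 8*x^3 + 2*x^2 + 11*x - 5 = -8*x^3 + 8*x^2 + 16*x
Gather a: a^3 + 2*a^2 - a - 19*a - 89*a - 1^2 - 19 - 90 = a^3 + 2*a^2 - 109*a - 110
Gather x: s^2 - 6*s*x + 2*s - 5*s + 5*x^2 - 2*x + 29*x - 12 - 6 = s^2 - 3*s + 5*x^2 + x*(27 - 6*s) - 18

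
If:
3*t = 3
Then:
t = 1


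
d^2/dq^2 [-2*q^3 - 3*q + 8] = -12*q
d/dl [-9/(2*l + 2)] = 9/(2*(l + 1)^2)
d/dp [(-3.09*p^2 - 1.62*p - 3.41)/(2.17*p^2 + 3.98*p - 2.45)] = (-8.7828*p^2 + 29.9404*p + 17.5408)/(4.7089*p^4 + 17.2732*p^3 + 5.2074*p^2 - 19.502*p + 6.0025)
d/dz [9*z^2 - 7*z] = 18*z - 7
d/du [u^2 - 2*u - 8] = 2*u - 2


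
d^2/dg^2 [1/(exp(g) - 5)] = (exp(g) + 5)*exp(g)/(exp(g) - 5)^3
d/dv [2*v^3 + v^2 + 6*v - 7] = 6*v^2 + 2*v + 6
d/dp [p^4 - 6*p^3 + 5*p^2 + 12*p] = 4*p^3 - 18*p^2 + 10*p + 12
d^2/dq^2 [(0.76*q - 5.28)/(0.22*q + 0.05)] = (-1.38777878078145e-17*q - 0.527824)/(0.22*q + 0.05)^3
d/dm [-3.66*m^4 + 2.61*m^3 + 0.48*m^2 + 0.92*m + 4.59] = -14.64*m^3 + 7.83*m^2 + 0.96*m + 0.92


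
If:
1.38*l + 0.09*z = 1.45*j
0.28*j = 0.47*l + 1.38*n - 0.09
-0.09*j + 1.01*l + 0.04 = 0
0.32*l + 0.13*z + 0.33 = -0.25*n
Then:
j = -0.21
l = -0.06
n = 0.04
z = -2.48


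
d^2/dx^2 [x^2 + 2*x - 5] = 2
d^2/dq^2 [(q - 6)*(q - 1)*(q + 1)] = 6*q - 12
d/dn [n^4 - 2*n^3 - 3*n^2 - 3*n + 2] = 4*n^3 - 6*n^2 - 6*n - 3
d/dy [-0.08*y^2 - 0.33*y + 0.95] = -0.16*y - 0.33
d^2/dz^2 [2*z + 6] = 0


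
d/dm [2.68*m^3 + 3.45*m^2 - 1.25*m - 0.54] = 8.04*m^2 + 6.9*m - 1.25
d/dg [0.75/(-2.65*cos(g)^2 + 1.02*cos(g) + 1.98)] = (0.765 - 3.975*cos(g))*sin(g)/(-2.65*cos(g)^2 + 1.02*cos(g) + 1.98)^2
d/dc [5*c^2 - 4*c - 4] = 10*c - 4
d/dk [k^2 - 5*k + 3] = 2*k - 5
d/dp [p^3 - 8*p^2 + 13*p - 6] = 3*p^2 - 16*p + 13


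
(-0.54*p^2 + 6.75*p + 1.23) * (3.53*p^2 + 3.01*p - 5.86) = -1.9062*p^4 + 22.2021*p^3 + 27.8238*p^2 - 35.8527*p - 7.2078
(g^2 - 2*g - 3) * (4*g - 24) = 4*g^3 - 32*g^2 + 36*g + 72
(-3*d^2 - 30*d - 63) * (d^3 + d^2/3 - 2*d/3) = -3*d^5 - 31*d^4 - 71*d^3 - d^2 + 42*d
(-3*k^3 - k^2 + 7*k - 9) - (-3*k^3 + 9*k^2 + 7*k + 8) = -10*k^2 - 17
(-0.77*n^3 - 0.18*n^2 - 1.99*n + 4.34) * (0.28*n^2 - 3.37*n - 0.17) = -0.2156*n^5 + 2.5445*n^4 + 0.1803*n^3 + 7.9521*n^2 - 14.2875*n - 0.7378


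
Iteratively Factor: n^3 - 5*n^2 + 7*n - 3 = (n - 3)*(n^2 - 2*n + 1) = (n - 3)*(n - 1)*(n - 1)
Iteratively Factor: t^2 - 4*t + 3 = (t - 3)*(t - 1)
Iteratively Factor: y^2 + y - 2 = (y - 1)*(y + 2)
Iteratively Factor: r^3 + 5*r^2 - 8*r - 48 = (r - 3)*(r^2 + 8*r + 16) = (r - 3)*(r + 4)*(r + 4)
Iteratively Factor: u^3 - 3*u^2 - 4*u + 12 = (u - 3)*(u^2 - 4) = (u - 3)*(u + 2)*(u - 2)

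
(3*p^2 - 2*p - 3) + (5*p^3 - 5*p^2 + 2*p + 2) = 5*p^3 - 2*p^2 - 1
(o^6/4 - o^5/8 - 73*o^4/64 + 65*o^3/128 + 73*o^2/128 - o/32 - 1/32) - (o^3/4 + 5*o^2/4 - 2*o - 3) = o^6/4 - o^5/8 - 73*o^4/64 + 33*o^3/128 - 87*o^2/128 + 63*o/32 + 95/32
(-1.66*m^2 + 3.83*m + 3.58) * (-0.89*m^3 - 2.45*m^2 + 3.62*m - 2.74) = 1.4774*m^5 + 0.6583*m^4 - 18.5789*m^3 + 9.642*m^2 + 2.4654*m - 9.8092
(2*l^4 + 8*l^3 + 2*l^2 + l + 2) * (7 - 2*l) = -4*l^5 - 2*l^4 + 52*l^3 + 12*l^2 + 3*l + 14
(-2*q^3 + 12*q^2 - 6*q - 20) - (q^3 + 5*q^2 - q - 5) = -3*q^3 + 7*q^2 - 5*q - 15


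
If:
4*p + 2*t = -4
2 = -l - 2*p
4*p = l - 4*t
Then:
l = 4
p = -3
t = 4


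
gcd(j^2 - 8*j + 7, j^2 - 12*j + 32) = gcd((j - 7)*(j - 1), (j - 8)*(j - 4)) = 1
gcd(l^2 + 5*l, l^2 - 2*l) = l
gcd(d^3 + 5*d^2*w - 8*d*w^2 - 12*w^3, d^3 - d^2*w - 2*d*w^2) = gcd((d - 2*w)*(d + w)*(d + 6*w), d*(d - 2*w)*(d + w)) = -d^2 + d*w + 2*w^2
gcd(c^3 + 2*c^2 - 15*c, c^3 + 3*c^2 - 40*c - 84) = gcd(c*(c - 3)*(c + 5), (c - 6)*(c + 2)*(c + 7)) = 1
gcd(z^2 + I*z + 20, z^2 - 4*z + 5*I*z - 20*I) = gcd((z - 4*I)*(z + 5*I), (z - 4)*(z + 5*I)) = z + 5*I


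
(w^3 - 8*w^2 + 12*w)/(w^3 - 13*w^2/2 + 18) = 2*w/(2*w + 3)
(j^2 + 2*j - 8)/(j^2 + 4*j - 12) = (j + 4)/(j + 6)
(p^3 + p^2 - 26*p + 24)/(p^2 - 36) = (p^2 - 5*p + 4)/(p - 6)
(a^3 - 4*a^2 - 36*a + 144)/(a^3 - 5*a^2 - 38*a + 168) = (a - 6)/(a - 7)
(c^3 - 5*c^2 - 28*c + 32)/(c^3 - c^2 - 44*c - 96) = (c - 1)/(c + 3)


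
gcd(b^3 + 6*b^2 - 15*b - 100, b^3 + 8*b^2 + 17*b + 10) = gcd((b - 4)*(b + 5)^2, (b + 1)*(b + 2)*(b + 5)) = b + 5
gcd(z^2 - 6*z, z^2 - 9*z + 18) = z - 6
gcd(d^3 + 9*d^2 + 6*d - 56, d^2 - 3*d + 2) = d - 2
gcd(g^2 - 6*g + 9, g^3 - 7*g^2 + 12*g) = g - 3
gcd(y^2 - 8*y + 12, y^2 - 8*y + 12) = y^2 - 8*y + 12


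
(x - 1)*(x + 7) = x^2 + 6*x - 7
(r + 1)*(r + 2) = r^2 + 3*r + 2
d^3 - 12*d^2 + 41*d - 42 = (d - 7)*(d - 3)*(d - 2)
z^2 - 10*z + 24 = (z - 6)*(z - 4)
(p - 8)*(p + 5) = p^2 - 3*p - 40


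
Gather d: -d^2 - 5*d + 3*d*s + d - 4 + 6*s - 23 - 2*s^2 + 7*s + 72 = -d^2 + d*(3*s - 4) - 2*s^2 + 13*s + 45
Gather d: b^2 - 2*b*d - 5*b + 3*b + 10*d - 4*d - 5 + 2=b^2 - 2*b + d*(6 - 2*b) - 3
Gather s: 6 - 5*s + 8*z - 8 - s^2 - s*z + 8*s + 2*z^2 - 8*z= -s^2 + s*(3 - z) + 2*z^2 - 2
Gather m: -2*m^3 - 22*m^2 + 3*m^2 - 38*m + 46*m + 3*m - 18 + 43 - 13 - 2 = -2*m^3 - 19*m^2 + 11*m + 10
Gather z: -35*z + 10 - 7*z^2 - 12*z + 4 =-7*z^2 - 47*z + 14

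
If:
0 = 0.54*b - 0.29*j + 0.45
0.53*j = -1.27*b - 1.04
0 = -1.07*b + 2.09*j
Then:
No Solution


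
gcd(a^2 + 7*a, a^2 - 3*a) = a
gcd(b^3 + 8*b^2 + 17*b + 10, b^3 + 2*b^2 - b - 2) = b^2 + 3*b + 2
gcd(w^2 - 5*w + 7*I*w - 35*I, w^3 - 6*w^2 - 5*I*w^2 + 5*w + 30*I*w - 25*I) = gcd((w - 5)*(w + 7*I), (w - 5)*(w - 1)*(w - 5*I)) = w - 5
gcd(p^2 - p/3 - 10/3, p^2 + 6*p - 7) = 1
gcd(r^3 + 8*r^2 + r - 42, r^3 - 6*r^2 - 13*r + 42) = r^2 + r - 6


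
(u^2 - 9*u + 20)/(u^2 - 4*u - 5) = (u - 4)/(u + 1)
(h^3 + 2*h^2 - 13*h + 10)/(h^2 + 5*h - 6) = (h^2 + 3*h - 10)/(h + 6)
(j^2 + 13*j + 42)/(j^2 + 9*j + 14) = (j + 6)/(j + 2)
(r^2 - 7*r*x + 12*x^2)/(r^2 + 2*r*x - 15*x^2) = (r - 4*x)/(r + 5*x)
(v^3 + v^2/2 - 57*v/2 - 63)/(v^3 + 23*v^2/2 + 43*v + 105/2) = (v - 6)/(v + 5)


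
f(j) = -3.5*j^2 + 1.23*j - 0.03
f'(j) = 1.23 - 7.0*j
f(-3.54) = -48.24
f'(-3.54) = 26.01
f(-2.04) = -17.10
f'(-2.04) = 15.51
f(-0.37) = -0.96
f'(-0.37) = 3.82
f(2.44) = -17.87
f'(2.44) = -15.85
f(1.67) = -7.74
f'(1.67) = -10.46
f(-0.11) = -0.21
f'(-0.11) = 2.00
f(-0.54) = -1.71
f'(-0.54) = 5.01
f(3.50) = -38.60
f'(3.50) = -23.27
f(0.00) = -0.03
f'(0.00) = 1.23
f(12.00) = -489.27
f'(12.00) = -82.77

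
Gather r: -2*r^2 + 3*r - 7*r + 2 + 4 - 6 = -2*r^2 - 4*r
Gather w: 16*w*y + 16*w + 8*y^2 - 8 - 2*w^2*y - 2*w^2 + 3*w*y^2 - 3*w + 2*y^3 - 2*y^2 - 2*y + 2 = w^2*(-2*y - 2) + w*(3*y^2 + 16*y + 13) + 2*y^3 + 6*y^2 - 2*y - 6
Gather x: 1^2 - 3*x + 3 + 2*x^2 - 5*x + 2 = 2*x^2 - 8*x + 6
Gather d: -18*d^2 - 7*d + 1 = -18*d^2 - 7*d + 1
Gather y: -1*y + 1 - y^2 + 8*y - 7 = -y^2 + 7*y - 6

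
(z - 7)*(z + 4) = z^2 - 3*z - 28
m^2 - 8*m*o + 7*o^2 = (m - 7*o)*(m - o)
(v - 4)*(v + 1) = v^2 - 3*v - 4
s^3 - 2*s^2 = s^2*(s - 2)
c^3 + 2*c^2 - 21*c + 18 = (c - 3)*(c - 1)*(c + 6)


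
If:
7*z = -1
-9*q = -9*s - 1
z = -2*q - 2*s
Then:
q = 23/252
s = -5/252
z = -1/7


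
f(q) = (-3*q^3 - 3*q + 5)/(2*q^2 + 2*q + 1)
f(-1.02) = 10.80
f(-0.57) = 14.25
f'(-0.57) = -3.79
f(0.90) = 0.03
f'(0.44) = -4.60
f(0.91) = 0.00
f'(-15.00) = -1.49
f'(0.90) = -2.36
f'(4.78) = -1.46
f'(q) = (-4*q - 2)*(-3*q^3 - 3*q + 5)/(2*q^2 + 2*q + 1)^2 + (-9*q^2 - 3)/(2*q^2 + 2*q + 1) = (-6*q^4 - 12*q^3 - 3*q^2 - 20*q - 13)/(4*q^4 + 8*q^3 + 8*q^2 + 4*q + 1)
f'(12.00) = -1.49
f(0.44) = 1.51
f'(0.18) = -8.26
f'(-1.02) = 9.71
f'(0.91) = -2.34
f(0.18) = 3.12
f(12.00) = -16.66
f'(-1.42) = 4.02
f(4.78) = -5.99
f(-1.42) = 8.14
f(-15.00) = 24.17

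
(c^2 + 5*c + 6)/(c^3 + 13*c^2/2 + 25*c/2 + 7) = 2*(c + 3)/(2*c^2 + 9*c + 7)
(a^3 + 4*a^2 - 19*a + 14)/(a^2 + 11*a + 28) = (a^2 - 3*a + 2)/(a + 4)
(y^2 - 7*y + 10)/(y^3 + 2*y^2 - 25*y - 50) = (y - 2)/(y^2 + 7*y + 10)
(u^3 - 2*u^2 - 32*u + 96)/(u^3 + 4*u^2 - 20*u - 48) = (u - 4)/(u + 2)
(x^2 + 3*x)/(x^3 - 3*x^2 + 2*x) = (x + 3)/(x^2 - 3*x + 2)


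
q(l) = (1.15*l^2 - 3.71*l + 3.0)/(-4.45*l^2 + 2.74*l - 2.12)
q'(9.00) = -0.01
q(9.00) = -0.19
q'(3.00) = -0.05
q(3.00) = -0.07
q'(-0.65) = -0.60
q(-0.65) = -1.02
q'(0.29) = 1.68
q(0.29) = -1.19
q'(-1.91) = -0.16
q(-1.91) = -0.61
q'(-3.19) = -0.07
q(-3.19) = -0.47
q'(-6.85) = -0.01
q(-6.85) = -0.36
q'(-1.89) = -0.17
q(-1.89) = -0.61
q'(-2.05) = -0.14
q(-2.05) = -0.58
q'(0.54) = 2.01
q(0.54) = -0.69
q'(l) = (2.3*l - 3.71)/(-4.45*l^2 + 2.74*l - 2.12) + (8.9*l - 2.74)*(1.15*l^2 - 3.71*l + 3.0)/(-4.45*l^2 + 2.74*l - 2.12)^2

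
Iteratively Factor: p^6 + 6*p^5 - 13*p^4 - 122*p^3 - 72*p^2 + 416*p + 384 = (p + 4)*(p^5 + 2*p^4 - 21*p^3 - 38*p^2 + 80*p + 96) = (p - 4)*(p + 4)*(p^4 + 6*p^3 + 3*p^2 - 26*p - 24) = (p - 4)*(p + 1)*(p + 4)*(p^3 + 5*p^2 - 2*p - 24) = (p - 4)*(p + 1)*(p + 4)^2*(p^2 + p - 6) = (p - 4)*(p - 2)*(p + 1)*(p + 4)^2*(p + 3)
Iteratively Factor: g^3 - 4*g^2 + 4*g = (g - 2)*(g^2 - 2*g) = g*(g - 2)*(g - 2)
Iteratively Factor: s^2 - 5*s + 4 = (s - 4)*(s - 1)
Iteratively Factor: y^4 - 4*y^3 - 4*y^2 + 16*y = (y - 2)*(y^3 - 2*y^2 - 8*y) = (y - 2)*(y + 2)*(y^2 - 4*y) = (y - 4)*(y - 2)*(y + 2)*(y)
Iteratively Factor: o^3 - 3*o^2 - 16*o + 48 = (o + 4)*(o^2 - 7*o + 12) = (o - 3)*(o + 4)*(o - 4)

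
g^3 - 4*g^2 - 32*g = g*(g - 8)*(g + 4)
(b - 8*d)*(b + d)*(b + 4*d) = b^3 - 3*b^2*d - 36*b*d^2 - 32*d^3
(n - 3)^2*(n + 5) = n^3 - n^2 - 21*n + 45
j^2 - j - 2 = (j - 2)*(j + 1)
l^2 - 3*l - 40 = (l - 8)*(l + 5)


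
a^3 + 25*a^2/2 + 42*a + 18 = (a + 1/2)*(a + 6)^2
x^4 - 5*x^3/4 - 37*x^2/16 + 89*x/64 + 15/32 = (x - 2)*(x - 3/4)*(x + 1/4)*(x + 5/4)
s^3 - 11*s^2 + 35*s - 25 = (s - 5)^2*(s - 1)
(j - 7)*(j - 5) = j^2 - 12*j + 35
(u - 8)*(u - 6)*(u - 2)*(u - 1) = u^4 - 17*u^3 + 92*u^2 - 172*u + 96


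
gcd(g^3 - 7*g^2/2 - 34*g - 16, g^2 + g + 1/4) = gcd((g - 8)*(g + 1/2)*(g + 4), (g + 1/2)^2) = g + 1/2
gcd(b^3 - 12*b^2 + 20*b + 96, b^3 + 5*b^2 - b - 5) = 1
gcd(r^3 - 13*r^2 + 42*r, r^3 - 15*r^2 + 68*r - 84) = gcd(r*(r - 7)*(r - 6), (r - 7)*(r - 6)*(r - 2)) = r^2 - 13*r + 42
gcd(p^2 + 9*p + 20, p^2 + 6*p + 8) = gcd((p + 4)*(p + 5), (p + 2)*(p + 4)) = p + 4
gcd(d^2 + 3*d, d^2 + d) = d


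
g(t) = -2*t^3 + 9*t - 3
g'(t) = 9 - 6*t^2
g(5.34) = -259.49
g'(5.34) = -162.09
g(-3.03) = 25.37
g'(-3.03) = -46.09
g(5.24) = -243.60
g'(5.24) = -155.75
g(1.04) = 4.11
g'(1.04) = 2.51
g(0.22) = -1.04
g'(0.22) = 8.71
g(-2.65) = 10.37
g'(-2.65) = -33.14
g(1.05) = 4.13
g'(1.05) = 2.38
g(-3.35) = 42.04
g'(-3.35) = -58.34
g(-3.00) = 24.00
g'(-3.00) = -45.00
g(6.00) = -381.00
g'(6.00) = -207.00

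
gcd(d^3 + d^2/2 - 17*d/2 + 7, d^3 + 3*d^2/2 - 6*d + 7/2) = d^2 + 5*d/2 - 7/2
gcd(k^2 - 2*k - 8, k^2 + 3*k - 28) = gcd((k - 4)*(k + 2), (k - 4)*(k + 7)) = k - 4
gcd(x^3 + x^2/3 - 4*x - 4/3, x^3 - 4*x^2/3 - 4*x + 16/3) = x^2 - 4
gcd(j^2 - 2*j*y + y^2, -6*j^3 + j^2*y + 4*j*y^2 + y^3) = -j + y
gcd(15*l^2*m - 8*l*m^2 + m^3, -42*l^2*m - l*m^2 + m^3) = m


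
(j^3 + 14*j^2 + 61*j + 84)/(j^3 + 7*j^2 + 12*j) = (j + 7)/j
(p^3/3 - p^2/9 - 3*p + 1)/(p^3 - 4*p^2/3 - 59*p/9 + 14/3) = (3*p^2 + 8*p - 3)/(9*p^2 + 15*p - 14)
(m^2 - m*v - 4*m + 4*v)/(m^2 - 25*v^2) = (m^2 - m*v - 4*m + 4*v)/(m^2 - 25*v^2)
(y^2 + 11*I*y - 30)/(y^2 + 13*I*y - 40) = (y + 6*I)/(y + 8*I)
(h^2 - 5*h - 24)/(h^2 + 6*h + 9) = (h - 8)/(h + 3)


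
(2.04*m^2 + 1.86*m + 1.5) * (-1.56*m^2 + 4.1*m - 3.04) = -3.1824*m^4 + 5.4624*m^3 - 0.9156*m^2 + 0.495599999999999*m - 4.56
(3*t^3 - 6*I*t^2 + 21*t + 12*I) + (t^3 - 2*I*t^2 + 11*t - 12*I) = 4*t^3 - 8*I*t^2 + 32*t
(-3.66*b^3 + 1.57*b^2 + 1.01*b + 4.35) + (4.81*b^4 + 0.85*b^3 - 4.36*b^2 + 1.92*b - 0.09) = 4.81*b^4 - 2.81*b^3 - 2.79*b^2 + 2.93*b + 4.26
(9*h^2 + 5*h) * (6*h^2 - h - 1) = 54*h^4 + 21*h^3 - 14*h^2 - 5*h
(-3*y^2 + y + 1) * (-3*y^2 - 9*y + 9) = 9*y^4 + 24*y^3 - 39*y^2 + 9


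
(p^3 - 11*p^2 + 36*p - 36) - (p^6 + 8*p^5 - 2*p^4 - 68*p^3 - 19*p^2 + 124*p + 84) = -p^6 - 8*p^5 + 2*p^4 + 69*p^3 + 8*p^2 - 88*p - 120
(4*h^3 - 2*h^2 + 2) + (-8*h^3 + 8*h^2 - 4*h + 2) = -4*h^3 + 6*h^2 - 4*h + 4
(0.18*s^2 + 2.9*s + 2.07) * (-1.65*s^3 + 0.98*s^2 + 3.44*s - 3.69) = -0.297*s^5 - 4.6086*s^4 + 0.0457000000000005*s^3 + 11.3404*s^2 - 3.5802*s - 7.6383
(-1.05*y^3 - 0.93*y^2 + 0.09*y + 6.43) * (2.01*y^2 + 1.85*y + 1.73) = -2.1105*y^5 - 3.8118*y^4 - 3.3561*y^3 + 11.4819*y^2 + 12.0512*y + 11.1239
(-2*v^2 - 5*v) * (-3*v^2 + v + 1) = 6*v^4 + 13*v^3 - 7*v^2 - 5*v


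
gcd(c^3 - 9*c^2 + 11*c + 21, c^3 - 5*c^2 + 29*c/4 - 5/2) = 1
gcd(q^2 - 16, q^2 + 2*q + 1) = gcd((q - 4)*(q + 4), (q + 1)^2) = 1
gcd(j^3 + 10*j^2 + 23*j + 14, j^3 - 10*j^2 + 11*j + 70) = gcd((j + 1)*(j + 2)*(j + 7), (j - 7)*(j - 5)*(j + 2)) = j + 2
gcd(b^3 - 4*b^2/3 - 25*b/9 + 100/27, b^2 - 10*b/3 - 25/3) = b + 5/3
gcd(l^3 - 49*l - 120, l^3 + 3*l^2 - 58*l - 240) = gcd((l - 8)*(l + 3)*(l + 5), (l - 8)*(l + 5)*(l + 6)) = l^2 - 3*l - 40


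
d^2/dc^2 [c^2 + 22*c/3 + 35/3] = 2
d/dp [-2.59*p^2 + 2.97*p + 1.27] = 2.97 - 5.18*p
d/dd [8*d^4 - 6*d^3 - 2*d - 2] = 32*d^3 - 18*d^2 - 2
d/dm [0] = 0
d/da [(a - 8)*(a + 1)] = 2*a - 7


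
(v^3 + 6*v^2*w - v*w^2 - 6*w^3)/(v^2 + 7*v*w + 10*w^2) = (v^3 + 6*v^2*w - v*w^2 - 6*w^3)/(v^2 + 7*v*w + 10*w^2)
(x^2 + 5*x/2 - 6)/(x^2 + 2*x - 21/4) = 2*(x + 4)/(2*x + 7)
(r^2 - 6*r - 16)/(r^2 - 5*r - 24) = (r + 2)/(r + 3)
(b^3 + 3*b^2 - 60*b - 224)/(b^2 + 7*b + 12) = (b^2 - b - 56)/(b + 3)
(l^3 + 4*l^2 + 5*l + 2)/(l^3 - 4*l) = (l^2 + 2*l + 1)/(l*(l - 2))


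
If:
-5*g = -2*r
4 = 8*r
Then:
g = 1/5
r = 1/2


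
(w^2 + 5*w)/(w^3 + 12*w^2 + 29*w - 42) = w*(w + 5)/(w^3 + 12*w^2 + 29*w - 42)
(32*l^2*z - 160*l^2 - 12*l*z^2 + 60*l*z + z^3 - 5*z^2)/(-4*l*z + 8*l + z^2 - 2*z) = (-8*l*z + 40*l + z^2 - 5*z)/(z - 2)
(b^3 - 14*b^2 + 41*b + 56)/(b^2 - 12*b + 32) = (b^2 - 6*b - 7)/(b - 4)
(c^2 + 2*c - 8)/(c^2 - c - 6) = (-c^2 - 2*c + 8)/(-c^2 + c + 6)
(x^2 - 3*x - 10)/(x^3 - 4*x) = (x - 5)/(x*(x - 2))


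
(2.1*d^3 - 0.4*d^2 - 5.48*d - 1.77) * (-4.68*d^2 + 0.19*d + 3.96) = -9.828*d^5 + 2.271*d^4 + 33.8864*d^3 + 5.6584*d^2 - 22.0371*d - 7.0092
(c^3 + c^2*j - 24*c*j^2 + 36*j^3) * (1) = c^3 + c^2*j - 24*c*j^2 + 36*j^3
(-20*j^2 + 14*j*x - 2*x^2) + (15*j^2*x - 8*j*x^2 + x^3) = 15*j^2*x - 20*j^2 - 8*j*x^2 + 14*j*x + x^3 - 2*x^2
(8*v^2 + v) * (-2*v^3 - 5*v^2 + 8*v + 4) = -16*v^5 - 42*v^4 + 59*v^3 + 40*v^2 + 4*v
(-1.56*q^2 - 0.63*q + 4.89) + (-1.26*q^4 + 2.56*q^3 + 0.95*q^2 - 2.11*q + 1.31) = -1.26*q^4 + 2.56*q^3 - 0.61*q^2 - 2.74*q + 6.2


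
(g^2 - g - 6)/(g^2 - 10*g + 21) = (g + 2)/(g - 7)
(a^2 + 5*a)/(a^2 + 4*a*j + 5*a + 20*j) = a/(a + 4*j)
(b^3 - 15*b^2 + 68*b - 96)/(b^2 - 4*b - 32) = (b^2 - 7*b + 12)/(b + 4)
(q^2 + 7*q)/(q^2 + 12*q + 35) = q/(q + 5)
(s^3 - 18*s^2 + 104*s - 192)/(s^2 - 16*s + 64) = (s^2 - 10*s + 24)/(s - 8)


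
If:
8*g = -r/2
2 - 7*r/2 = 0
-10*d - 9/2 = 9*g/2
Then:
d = -243/560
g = -1/28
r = 4/7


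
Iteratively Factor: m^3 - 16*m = (m)*(m^2 - 16) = m*(m - 4)*(m + 4)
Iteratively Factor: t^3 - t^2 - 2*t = (t - 2)*(t^2 + t) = (t - 2)*(t + 1)*(t)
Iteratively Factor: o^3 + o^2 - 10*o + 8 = (o + 4)*(o^2 - 3*o + 2) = (o - 1)*(o + 4)*(o - 2)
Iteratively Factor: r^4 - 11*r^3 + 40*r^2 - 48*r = (r - 4)*(r^3 - 7*r^2 + 12*r) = (r - 4)*(r - 3)*(r^2 - 4*r) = (r - 4)^2*(r - 3)*(r)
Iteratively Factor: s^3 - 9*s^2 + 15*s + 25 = (s + 1)*(s^2 - 10*s + 25) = (s - 5)*(s + 1)*(s - 5)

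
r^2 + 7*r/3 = r*(r + 7/3)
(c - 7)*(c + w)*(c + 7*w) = c^3 + 8*c^2*w - 7*c^2 + 7*c*w^2 - 56*c*w - 49*w^2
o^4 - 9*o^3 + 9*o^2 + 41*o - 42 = (o - 7)*(o - 3)*(o - 1)*(o + 2)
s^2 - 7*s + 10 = (s - 5)*(s - 2)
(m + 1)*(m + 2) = m^2 + 3*m + 2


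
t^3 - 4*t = t*(t - 2)*(t + 2)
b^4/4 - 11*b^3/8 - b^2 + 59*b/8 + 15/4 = (b/4 + 1/2)*(b - 5)*(b - 3)*(b + 1/2)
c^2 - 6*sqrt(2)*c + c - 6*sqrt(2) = (c + 1)*(c - 6*sqrt(2))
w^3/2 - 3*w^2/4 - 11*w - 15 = (w/2 + 1)*(w - 6)*(w + 5/2)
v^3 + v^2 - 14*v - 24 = (v - 4)*(v + 2)*(v + 3)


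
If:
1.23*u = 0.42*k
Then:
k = 2.92857142857143*u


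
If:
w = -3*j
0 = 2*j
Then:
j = 0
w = 0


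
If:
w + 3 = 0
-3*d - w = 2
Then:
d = 1/3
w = -3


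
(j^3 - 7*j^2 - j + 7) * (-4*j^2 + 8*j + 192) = -4*j^5 + 36*j^4 + 140*j^3 - 1380*j^2 - 136*j + 1344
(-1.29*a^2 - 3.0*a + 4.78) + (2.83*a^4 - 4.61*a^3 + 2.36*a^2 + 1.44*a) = 2.83*a^4 - 4.61*a^3 + 1.07*a^2 - 1.56*a + 4.78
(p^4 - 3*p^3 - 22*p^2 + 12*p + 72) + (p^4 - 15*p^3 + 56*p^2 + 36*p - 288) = 2*p^4 - 18*p^3 + 34*p^2 + 48*p - 216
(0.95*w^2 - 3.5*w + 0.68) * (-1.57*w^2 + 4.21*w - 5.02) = -1.4915*w^4 + 9.4945*w^3 - 20.5716*w^2 + 20.4328*w - 3.4136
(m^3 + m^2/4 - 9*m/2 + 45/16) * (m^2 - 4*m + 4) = m^5 - 15*m^4/4 - 3*m^3/2 + 349*m^2/16 - 117*m/4 + 45/4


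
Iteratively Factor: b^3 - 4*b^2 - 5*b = (b)*(b^2 - 4*b - 5) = b*(b - 5)*(b + 1)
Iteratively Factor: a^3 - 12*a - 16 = (a + 2)*(a^2 - 2*a - 8) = (a + 2)^2*(a - 4)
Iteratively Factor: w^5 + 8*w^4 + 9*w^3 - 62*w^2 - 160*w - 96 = (w + 1)*(w^4 + 7*w^3 + 2*w^2 - 64*w - 96) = (w - 3)*(w + 1)*(w^3 + 10*w^2 + 32*w + 32) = (w - 3)*(w + 1)*(w + 4)*(w^2 + 6*w + 8) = (w - 3)*(w + 1)*(w + 4)^2*(w + 2)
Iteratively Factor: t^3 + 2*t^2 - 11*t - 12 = (t + 1)*(t^2 + t - 12) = (t + 1)*(t + 4)*(t - 3)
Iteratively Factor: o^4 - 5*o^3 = (o)*(o^3 - 5*o^2) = o*(o - 5)*(o^2) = o^2*(o - 5)*(o)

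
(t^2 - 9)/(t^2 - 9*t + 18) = (t + 3)/(t - 6)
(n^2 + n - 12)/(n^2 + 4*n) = (n - 3)/n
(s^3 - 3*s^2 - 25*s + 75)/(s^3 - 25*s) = (s - 3)/s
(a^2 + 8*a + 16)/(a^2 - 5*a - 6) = (a^2 + 8*a + 16)/(a^2 - 5*a - 6)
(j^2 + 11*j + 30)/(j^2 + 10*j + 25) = (j + 6)/(j + 5)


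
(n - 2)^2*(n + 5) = n^3 + n^2 - 16*n + 20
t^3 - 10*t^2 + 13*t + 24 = (t - 8)*(t - 3)*(t + 1)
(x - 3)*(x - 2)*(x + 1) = x^3 - 4*x^2 + x + 6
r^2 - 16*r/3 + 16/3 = (r - 4)*(r - 4/3)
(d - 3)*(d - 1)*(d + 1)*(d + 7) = d^4 + 4*d^3 - 22*d^2 - 4*d + 21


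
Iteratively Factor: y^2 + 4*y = (y + 4)*(y)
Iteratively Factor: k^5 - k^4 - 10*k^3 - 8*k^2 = (k + 1)*(k^4 - 2*k^3 - 8*k^2) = (k - 4)*(k + 1)*(k^3 + 2*k^2) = k*(k - 4)*(k + 1)*(k^2 + 2*k) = k^2*(k - 4)*(k + 1)*(k + 2)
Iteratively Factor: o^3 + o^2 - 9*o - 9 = (o + 3)*(o^2 - 2*o - 3) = (o - 3)*(o + 3)*(o + 1)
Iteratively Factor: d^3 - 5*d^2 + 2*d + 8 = (d - 2)*(d^2 - 3*d - 4) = (d - 2)*(d + 1)*(d - 4)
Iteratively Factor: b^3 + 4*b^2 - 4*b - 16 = (b + 4)*(b^2 - 4) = (b - 2)*(b + 4)*(b + 2)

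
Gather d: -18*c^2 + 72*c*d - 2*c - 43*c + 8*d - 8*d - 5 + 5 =-18*c^2 + 72*c*d - 45*c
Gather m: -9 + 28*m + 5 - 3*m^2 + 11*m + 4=-3*m^2 + 39*m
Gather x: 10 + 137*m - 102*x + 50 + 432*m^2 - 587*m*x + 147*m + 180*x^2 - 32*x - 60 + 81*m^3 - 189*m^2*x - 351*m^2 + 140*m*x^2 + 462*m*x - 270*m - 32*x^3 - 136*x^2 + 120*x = 81*m^3 + 81*m^2 + 14*m - 32*x^3 + x^2*(140*m + 44) + x*(-189*m^2 - 125*m - 14)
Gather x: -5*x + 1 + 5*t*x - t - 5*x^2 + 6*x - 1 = -t - 5*x^2 + x*(5*t + 1)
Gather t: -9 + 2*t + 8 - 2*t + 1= 0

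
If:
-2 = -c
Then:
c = 2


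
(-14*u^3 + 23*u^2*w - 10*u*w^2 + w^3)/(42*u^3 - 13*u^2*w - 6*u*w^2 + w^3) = (-u + w)/(3*u + w)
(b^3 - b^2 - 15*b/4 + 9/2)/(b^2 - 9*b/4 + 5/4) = (4*b^3 - 4*b^2 - 15*b + 18)/(4*b^2 - 9*b + 5)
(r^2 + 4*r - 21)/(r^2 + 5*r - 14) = (r - 3)/(r - 2)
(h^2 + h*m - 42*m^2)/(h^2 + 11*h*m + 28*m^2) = (h - 6*m)/(h + 4*m)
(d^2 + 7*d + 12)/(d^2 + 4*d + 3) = (d + 4)/(d + 1)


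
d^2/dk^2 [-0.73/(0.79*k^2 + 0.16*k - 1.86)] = (0.911186*k^2 + 0.184544*k - 0.73*(1.58*k + 0.16)*(3.16*k + 0.32) - 2.145324)/(0.79*k^2 + 0.16*k - 1.86)^3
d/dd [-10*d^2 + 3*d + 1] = 3 - 20*d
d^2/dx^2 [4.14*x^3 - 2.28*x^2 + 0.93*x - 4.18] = 24.84*x - 4.56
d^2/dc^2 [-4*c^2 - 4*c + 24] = -8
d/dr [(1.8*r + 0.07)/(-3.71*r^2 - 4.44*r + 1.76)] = (6.678*r^2 + 0.519400000000001*r + 3.4788)/(13.7641*r^4 + 32.9448*r^3 + 6.6544*r^2 - 15.6288*r + 3.0976)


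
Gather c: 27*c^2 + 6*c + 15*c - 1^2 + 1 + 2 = 27*c^2 + 21*c + 2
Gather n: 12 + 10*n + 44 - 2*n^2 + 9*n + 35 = -2*n^2 + 19*n + 91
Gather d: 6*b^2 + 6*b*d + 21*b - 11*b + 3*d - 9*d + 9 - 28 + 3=6*b^2 + 10*b + d*(6*b - 6) - 16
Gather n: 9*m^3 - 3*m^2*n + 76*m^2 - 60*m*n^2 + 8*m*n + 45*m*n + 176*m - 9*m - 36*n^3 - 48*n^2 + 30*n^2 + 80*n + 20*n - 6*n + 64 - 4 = 9*m^3 + 76*m^2 + 167*m - 36*n^3 + n^2*(-60*m - 18) + n*(-3*m^2 + 53*m + 94) + 60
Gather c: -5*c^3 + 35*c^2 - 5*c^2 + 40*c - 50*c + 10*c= -5*c^3 + 30*c^2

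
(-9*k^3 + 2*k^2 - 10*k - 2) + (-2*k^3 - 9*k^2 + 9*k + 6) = -11*k^3 - 7*k^2 - k + 4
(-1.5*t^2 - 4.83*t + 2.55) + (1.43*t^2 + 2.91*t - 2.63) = -0.0700000000000001*t^2 - 1.92*t - 0.0800000000000001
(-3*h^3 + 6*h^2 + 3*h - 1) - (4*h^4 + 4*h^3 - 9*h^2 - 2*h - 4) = -4*h^4 - 7*h^3 + 15*h^2 + 5*h + 3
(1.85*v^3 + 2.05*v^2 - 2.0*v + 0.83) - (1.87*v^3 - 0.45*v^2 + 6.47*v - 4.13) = -0.02*v^3 + 2.5*v^2 - 8.47*v + 4.96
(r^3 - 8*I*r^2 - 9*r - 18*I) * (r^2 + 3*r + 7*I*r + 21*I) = r^5 + 3*r^4 - I*r^4 + 47*r^3 - 3*I*r^3 + 141*r^2 - 81*I*r^2 + 126*r - 243*I*r + 378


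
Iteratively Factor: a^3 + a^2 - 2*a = (a - 1)*(a^2 + 2*a) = a*(a - 1)*(a + 2)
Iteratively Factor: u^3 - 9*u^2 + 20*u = (u - 4)*(u^2 - 5*u) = u*(u - 4)*(u - 5)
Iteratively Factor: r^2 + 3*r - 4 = (r - 1)*(r + 4)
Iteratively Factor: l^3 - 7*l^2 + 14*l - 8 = (l - 2)*(l^2 - 5*l + 4) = (l - 4)*(l - 2)*(l - 1)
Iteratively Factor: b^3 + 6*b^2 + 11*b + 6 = (b + 1)*(b^2 + 5*b + 6) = (b + 1)*(b + 2)*(b + 3)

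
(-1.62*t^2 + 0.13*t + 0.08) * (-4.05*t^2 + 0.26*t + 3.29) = 6.561*t^4 - 0.9477*t^3 - 5.62*t^2 + 0.4485*t + 0.2632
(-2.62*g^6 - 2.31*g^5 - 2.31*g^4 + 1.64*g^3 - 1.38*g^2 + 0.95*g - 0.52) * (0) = 0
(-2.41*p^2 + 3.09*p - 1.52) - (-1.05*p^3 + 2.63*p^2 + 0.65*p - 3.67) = 1.05*p^3 - 5.04*p^2 + 2.44*p + 2.15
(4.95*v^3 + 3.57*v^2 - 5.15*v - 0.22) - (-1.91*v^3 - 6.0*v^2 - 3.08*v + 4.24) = 6.86*v^3 + 9.57*v^2 - 2.07*v - 4.46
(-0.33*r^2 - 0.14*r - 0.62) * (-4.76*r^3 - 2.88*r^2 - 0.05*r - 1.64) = 1.5708*r^5 + 1.6168*r^4 + 3.3709*r^3 + 2.3338*r^2 + 0.2606*r + 1.0168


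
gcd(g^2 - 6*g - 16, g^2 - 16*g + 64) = g - 8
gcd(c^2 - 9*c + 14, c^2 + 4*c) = 1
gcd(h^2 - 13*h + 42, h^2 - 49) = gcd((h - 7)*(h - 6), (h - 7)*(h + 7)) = h - 7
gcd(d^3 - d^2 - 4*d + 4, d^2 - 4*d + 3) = d - 1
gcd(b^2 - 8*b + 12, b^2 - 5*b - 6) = b - 6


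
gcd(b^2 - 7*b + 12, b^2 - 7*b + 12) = b^2 - 7*b + 12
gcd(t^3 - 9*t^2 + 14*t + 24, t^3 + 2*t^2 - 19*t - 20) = t^2 - 3*t - 4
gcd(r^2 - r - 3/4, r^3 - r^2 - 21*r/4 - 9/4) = r + 1/2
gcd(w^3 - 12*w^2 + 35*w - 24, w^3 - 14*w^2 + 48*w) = w - 8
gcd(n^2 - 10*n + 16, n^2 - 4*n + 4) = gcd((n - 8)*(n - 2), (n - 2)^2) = n - 2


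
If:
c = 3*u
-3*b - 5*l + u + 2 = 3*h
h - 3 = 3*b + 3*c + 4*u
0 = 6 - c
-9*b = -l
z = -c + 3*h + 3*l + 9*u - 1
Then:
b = -83/57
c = 6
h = 468/19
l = -249/19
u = 2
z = 866/19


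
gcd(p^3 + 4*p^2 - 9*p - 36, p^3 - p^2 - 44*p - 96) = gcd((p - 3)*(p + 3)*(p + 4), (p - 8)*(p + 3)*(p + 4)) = p^2 + 7*p + 12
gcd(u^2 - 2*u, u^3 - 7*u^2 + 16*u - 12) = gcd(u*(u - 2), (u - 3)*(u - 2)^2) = u - 2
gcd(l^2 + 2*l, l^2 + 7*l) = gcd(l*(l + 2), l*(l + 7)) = l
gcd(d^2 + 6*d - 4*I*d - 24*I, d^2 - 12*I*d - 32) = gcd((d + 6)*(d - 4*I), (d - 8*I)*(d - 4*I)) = d - 4*I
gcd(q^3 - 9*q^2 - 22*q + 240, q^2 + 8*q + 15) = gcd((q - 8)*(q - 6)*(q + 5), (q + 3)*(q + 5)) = q + 5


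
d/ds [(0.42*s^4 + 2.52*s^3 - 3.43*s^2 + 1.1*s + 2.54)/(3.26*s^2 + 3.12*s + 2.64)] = (2.7384*s^5 + 12.1464*s^4 + 20.16*s^3 + 5.6708*s^2 - 34.6712*s - 5.0208)/(10.6276*s^4 + 20.3424*s^3 + 26.9472*s^2 + 16.4736*s + 6.9696)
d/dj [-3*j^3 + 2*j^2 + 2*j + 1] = -9*j^2 + 4*j + 2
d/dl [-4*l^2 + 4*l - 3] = 4 - 8*l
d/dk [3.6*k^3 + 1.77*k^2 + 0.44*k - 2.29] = 10.8*k^2 + 3.54*k + 0.44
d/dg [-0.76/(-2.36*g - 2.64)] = -1.7936/(2.36*g + 2.64)^2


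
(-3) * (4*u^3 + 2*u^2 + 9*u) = -12*u^3 - 6*u^2 - 27*u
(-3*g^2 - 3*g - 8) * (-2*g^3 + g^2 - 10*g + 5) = 6*g^5 + 3*g^4 + 43*g^3 + 7*g^2 + 65*g - 40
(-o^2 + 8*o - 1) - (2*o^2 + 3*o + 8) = -3*o^2 + 5*o - 9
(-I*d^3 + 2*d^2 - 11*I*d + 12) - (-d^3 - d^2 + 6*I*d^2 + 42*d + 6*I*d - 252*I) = d^3 - I*d^3 + 3*d^2 - 6*I*d^2 - 42*d - 17*I*d + 12 + 252*I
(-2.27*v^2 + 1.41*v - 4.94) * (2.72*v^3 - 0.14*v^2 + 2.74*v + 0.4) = -6.1744*v^5 + 4.153*v^4 - 19.854*v^3 + 3.647*v^2 - 12.9716*v - 1.976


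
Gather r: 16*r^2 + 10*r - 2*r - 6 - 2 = 16*r^2 + 8*r - 8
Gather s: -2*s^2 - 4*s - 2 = -2*s^2 - 4*s - 2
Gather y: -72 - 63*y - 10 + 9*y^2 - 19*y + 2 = 9*y^2 - 82*y - 80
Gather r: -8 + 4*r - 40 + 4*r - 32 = 8*r - 80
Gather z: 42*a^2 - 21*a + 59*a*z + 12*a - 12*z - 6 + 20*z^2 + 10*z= 42*a^2 - 9*a + 20*z^2 + z*(59*a - 2) - 6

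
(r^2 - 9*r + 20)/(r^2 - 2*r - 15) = (r - 4)/(r + 3)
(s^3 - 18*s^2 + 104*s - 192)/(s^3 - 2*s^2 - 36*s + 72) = (s^2 - 12*s + 32)/(s^2 + 4*s - 12)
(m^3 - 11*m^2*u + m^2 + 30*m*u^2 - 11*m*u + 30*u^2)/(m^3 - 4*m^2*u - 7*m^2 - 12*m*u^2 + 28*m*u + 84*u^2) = (m^2 - 5*m*u + m - 5*u)/(m^2 + 2*m*u - 7*m - 14*u)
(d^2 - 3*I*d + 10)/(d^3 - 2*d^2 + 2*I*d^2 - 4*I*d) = (d - 5*I)/(d*(d - 2))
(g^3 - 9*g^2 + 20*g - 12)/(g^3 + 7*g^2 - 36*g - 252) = (g^2 - 3*g + 2)/(g^2 + 13*g + 42)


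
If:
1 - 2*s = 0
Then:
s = 1/2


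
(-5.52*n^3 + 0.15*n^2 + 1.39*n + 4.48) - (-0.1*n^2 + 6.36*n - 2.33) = -5.52*n^3 + 0.25*n^2 - 4.97*n + 6.81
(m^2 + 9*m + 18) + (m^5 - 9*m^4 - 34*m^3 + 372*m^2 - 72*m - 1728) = m^5 - 9*m^4 - 34*m^3 + 373*m^2 - 63*m - 1710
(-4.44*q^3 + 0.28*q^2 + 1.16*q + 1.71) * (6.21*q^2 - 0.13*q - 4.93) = -27.5724*q^5 + 2.316*q^4 + 29.0564*q^3 + 9.0879*q^2 - 5.9411*q - 8.4303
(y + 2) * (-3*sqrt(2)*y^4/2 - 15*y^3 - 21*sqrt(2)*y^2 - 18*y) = -3*sqrt(2)*y^5/2 - 15*y^4 - 3*sqrt(2)*y^4 - 30*y^3 - 21*sqrt(2)*y^3 - 42*sqrt(2)*y^2 - 18*y^2 - 36*y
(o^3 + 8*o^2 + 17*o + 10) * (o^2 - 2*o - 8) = o^5 + 6*o^4 - 7*o^3 - 88*o^2 - 156*o - 80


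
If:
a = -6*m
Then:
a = -6*m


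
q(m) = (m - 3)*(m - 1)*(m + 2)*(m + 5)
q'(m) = (m - 3)*(m - 1)*(m + 2) + (m - 3)*(m - 1)*(m + 5) + (m - 3)*(m + 2)*(m + 5) + (m - 1)*(m + 2)*(m + 5) = 4*m^3 + 9*m^2 - 30*m - 19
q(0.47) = 18.12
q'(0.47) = -30.70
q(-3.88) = -70.69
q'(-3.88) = -0.75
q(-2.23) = -10.76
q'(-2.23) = 48.30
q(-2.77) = -37.35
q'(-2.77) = 48.14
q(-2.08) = -3.65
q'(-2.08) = 46.34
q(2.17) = -29.03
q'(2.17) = -0.85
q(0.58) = 14.63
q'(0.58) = -32.59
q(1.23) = -8.19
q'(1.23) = -34.84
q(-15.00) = 37440.00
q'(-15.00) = -11044.00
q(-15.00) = 37440.00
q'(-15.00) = -11044.00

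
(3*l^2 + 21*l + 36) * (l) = 3*l^3 + 21*l^2 + 36*l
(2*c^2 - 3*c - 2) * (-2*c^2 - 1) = -4*c^4 + 6*c^3 + 2*c^2 + 3*c + 2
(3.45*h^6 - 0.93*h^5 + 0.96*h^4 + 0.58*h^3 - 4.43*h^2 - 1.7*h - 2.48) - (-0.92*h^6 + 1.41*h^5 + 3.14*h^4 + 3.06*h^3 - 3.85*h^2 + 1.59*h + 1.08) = 4.37*h^6 - 2.34*h^5 - 2.18*h^4 - 2.48*h^3 - 0.58*h^2 - 3.29*h - 3.56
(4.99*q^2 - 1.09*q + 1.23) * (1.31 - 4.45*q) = -22.2055*q^3 + 11.3874*q^2 - 6.9014*q + 1.6113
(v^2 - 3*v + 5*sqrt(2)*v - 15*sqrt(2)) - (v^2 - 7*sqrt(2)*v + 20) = -3*v + 12*sqrt(2)*v - 15*sqrt(2) - 20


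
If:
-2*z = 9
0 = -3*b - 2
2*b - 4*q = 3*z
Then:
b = -2/3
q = 73/24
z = -9/2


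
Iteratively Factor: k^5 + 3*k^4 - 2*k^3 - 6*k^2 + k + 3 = (k - 1)*(k^4 + 4*k^3 + 2*k^2 - 4*k - 3) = (k - 1)*(k + 3)*(k^3 + k^2 - k - 1) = (k - 1)*(k + 1)*(k + 3)*(k^2 - 1) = (k - 1)*(k + 1)^2*(k + 3)*(k - 1)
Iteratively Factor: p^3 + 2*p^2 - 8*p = (p + 4)*(p^2 - 2*p) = (p - 2)*(p + 4)*(p)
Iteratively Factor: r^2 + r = (r)*(r + 1)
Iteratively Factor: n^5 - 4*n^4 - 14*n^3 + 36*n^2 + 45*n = (n + 3)*(n^4 - 7*n^3 + 7*n^2 + 15*n) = (n + 1)*(n + 3)*(n^3 - 8*n^2 + 15*n) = n*(n + 1)*(n + 3)*(n^2 - 8*n + 15) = n*(n - 3)*(n + 1)*(n + 3)*(n - 5)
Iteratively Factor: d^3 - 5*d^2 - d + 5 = (d + 1)*(d^2 - 6*d + 5) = (d - 1)*(d + 1)*(d - 5)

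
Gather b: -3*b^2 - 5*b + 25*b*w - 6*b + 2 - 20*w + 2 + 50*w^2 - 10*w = -3*b^2 + b*(25*w - 11) + 50*w^2 - 30*w + 4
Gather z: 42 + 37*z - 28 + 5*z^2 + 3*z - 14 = 5*z^2 + 40*z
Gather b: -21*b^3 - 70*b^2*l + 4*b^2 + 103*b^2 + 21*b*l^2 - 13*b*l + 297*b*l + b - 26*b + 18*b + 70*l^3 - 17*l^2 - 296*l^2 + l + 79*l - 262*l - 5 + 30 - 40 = -21*b^3 + b^2*(107 - 70*l) + b*(21*l^2 + 284*l - 7) + 70*l^3 - 313*l^2 - 182*l - 15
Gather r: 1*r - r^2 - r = -r^2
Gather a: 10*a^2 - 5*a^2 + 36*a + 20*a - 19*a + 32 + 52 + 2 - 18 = 5*a^2 + 37*a + 68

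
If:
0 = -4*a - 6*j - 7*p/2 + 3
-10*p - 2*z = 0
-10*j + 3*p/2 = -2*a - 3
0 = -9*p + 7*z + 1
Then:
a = 11/52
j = 791/2288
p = 1/44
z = -5/44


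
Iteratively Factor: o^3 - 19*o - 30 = (o + 2)*(o^2 - 2*o - 15) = (o + 2)*(o + 3)*(o - 5)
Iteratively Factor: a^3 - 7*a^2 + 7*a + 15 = (a - 5)*(a^2 - 2*a - 3) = (a - 5)*(a - 3)*(a + 1)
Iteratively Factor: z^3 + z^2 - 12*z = (z - 3)*(z^2 + 4*z) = z*(z - 3)*(z + 4)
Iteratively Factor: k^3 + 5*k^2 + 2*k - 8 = (k + 2)*(k^2 + 3*k - 4) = (k + 2)*(k + 4)*(k - 1)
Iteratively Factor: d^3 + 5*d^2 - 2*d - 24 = (d + 3)*(d^2 + 2*d - 8) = (d - 2)*(d + 3)*(d + 4)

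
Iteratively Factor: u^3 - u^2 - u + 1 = (u - 1)*(u^2 - 1) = (u - 1)*(u + 1)*(u - 1)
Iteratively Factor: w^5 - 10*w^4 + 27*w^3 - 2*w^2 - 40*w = (w - 5)*(w^4 - 5*w^3 + 2*w^2 + 8*w) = (w - 5)*(w + 1)*(w^3 - 6*w^2 + 8*w) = w*(w - 5)*(w + 1)*(w^2 - 6*w + 8) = w*(w - 5)*(w - 4)*(w + 1)*(w - 2)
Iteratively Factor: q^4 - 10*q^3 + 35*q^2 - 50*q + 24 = (q - 3)*(q^3 - 7*q^2 + 14*q - 8) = (q - 3)*(q - 2)*(q^2 - 5*q + 4) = (q - 4)*(q - 3)*(q - 2)*(q - 1)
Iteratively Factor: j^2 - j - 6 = (j + 2)*(j - 3)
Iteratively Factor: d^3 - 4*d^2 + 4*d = (d - 2)*(d^2 - 2*d) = (d - 2)^2*(d)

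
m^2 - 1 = (m - 1)*(m + 1)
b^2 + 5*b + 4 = (b + 1)*(b + 4)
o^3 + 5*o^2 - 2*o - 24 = (o - 2)*(o + 3)*(o + 4)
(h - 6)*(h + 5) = h^2 - h - 30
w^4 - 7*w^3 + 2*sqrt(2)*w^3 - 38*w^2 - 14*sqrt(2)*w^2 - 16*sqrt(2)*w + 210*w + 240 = (w - 8)*(w + 1)*(w - 3*sqrt(2))*(w + 5*sqrt(2))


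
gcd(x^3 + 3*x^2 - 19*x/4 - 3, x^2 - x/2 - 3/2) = x - 3/2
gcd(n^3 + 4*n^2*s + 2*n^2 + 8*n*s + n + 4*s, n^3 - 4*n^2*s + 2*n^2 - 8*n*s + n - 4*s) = n^2 + 2*n + 1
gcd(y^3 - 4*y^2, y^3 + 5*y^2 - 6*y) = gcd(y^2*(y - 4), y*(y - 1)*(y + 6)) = y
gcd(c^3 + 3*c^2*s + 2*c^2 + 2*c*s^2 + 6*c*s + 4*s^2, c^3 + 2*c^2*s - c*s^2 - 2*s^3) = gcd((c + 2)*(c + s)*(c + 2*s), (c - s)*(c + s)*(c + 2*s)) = c^2 + 3*c*s + 2*s^2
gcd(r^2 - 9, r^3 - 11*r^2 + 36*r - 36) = r - 3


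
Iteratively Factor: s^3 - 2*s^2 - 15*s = (s)*(s^2 - 2*s - 15) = s*(s - 5)*(s + 3)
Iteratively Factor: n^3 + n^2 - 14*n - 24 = (n + 3)*(n^2 - 2*n - 8) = (n - 4)*(n + 3)*(n + 2)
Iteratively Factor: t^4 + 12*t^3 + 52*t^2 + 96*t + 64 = (t + 4)*(t^3 + 8*t^2 + 20*t + 16) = (t + 2)*(t + 4)*(t^2 + 6*t + 8) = (t + 2)*(t + 4)^2*(t + 2)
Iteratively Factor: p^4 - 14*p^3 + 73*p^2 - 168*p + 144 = (p - 3)*(p^3 - 11*p^2 + 40*p - 48) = (p - 3)^2*(p^2 - 8*p + 16) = (p - 4)*(p - 3)^2*(p - 4)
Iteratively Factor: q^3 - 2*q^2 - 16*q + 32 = (q - 4)*(q^2 + 2*q - 8) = (q - 4)*(q - 2)*(q + 4)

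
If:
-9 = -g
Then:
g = 9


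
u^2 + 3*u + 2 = (u + 1)*(u + 2)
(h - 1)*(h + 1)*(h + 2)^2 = h^4 + 4*h^3 + 3*h^2 - 4*h - 4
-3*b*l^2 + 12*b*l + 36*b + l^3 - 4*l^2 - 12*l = (-3*b + l)*(l - 6)*(l + 2)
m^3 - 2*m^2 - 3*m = m*(m - 3)*(m + 1)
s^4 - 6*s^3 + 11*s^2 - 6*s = s*(s - 3)*(s - 2)*(s - 1)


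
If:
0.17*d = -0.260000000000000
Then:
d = -1.53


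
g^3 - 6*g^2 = g^2*(g - 6)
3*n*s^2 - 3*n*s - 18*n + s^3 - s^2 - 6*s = (3*n + s)*(s - 3)*(s + 2)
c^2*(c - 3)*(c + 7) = c^4 + 4*c^3 - 21*c^2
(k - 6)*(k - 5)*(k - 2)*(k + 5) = k^4 - 8*k^3 - 13*k^2 + 200*k - 300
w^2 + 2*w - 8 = (w - 2)*(w + 4)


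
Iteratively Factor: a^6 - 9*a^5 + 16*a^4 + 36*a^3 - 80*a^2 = (a)*(a^5 - 9*a^4 + 16*a^3 + 36*a^2 - 80*a) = a*(a - 2)*(a^4 - 7*a^3 + 2*a^2 + 40*a) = a*(a - 5)*(a - 2)*(a^3 - 2*a^2 - 8*a) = a*(a - 5)*(a - 4)*(a - 2)*(a^2 + 2*a) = a^2*(a - 5)*(a - 4)*(a - 2)*(a + 2)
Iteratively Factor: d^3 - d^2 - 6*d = (d - 3)*(d^2 + 2*d) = (d - 3)*(d + 2)*(d)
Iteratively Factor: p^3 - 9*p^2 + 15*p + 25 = (p - 5)*(p^2 - 4*p - 5) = (p - 5)^2*(p + 1)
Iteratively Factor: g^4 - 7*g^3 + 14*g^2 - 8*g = (g)*(g^3 - 7*g^2 + 14*g - 8) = g*(g - 4)*(g^2 - 3*g + 2) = g*(g - 4)*(g - 2)*(g - 1)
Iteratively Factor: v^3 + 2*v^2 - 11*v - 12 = (v - 3)*(v^2 + 5*v + 4) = (v - 3)*(v + 4)*(v + 1)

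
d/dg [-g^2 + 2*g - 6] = 2 - 2*g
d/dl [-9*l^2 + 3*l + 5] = 3 - 18*l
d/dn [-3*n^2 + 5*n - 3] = 5 - 6*n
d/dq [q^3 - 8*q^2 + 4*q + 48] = 3*q^2 - 16*q + 4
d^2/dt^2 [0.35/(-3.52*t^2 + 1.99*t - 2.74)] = (8.67328*t^2 - 4.90336*t - 0.35*(7.04*t - 1.99)*(14.08*t - 3.98) + 6.75136)/(3.52*t^2 - 1.99*t + 2.74)^3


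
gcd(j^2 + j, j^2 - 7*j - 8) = j + 1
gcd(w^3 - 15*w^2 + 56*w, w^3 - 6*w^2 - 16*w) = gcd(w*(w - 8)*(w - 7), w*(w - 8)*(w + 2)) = w^2 - 8*w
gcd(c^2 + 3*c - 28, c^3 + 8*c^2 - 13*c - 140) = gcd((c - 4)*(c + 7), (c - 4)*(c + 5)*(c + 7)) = c^2 + 3*c - 28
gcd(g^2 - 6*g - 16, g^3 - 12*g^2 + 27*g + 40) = g - 8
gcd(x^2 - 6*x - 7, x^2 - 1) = x + 1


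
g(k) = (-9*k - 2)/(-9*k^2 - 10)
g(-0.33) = -0.09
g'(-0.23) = 0.86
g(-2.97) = -0.28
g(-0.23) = -0.01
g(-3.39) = -0.25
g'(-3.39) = -0.06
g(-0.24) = -0.02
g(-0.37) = -0.12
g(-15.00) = -0.07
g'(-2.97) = -0.06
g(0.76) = 0.58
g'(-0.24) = 0.85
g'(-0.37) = 0.73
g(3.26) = 0.30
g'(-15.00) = 0.00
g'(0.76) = 0.07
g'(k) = 18*k*(-9*k - 2)/(-9*k^2 - 10)^2 - 9/(-9*k^2 - 10) = 9*(-9*k^2 - 4*k + 10)/(81*k^4 + 180*k^2 + 100)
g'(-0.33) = 0.77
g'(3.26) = -0.08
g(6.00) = 0.17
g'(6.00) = -0.03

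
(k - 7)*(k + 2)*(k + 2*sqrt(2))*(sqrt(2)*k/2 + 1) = sqrt(2)*k^4/2 - 5*sqrt(2)*k^3/2 + 3*k^3 - 15*k^2 - 5*sqrt(2)*k^2 - 42*k - 10*sqrt(2)*k - 28*sqrt(2)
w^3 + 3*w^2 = w^2*(w + 3)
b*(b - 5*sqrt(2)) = b^2 - 5*sqrt(2)*b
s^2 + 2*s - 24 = (s - 4)*(s + 6)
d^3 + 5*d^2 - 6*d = d*(d - 1)*(d + 6)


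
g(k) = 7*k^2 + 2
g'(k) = 14*k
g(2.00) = 30.00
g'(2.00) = 28.00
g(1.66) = 21.29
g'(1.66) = 23.24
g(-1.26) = 13.11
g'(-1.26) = -17.64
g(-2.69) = 52.65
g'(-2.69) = -37.66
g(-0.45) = 3.42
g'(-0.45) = -6.30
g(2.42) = 42.99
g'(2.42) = 33.88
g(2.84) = 58.46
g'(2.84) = 39.76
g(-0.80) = 6.48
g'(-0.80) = -11.20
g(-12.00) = 1010.00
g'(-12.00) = -168.00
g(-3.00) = 65.00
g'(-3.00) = -42.00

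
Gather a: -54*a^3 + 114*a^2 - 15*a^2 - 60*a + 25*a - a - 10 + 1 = -54*a^3 + 99*a^2 - 36*a - 9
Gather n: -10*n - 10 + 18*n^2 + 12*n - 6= 18*n^2 + 2*n - 16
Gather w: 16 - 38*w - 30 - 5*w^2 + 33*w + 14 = -5*w^2 - 5*w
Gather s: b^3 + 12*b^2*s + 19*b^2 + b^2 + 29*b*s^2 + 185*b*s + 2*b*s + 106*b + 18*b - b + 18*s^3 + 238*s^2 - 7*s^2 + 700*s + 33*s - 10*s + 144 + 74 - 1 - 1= b^3 + 20*b^2 + 123*b + 18*s^3 + s^2*(29*b + 231) + s*(12*b^2 + 187*b + 723) + 216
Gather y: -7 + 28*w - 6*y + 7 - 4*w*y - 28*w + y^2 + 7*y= y^2 + y*(1 - 4*w)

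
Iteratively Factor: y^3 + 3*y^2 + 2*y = (y)*(y^2 + 3*y + 2) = y*(y + 2)*(y + 1)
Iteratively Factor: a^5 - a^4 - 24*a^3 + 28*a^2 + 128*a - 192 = (a - 2)*(a^4 + a^3 - 22*a^2 - 16*a + 96) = (a - 2)*(a + 3)*(a^3 - 2*a^2 - 16*a + 32) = (a - 2)*(a + 3)*(a + 4)*(a^2 - 6*a + 8) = (a - 2)^2*(a + 3)*(a + 4)*(a - 4)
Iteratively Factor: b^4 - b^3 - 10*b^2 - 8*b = (b - 4)*(b^3 + 3*b^2 + 2*b) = (b - 4)*(b + 1)*(b^2 + 2*b) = b*(b - 4)*(b + 1)*(b + 2)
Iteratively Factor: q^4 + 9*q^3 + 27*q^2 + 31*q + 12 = (q + 1)*(q^3 + 8*q^2 + 19*q + 12) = (q + 1)^2*(q^2 + 7*q + 12) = (q + 1)^2*(q + 4)*(q + 3)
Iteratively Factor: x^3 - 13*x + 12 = (x - 1)*(x^2 + x - 12) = (x - 3)*(x - 1)*(x + 4)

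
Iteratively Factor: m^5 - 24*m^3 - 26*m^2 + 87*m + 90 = (m + 1)*(m^4 - m^3 - 23*m^2 - 3*m + 90) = (m - 2)*(m + 1)*(m^3 + m^2 - 21*m - 45) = (m - 2)*(m + 1)*(m + 3)*(m^2 - 2*m - 15) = (m - 2)*(m + 1)*(m + 3)^2*(m - 5)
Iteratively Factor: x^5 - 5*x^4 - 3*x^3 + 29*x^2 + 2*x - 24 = (x - 4)*(x^4 - x^3 - 7*x^2 + x + 6) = (x - 4)*(x + 2)*(x^3 - 3*x^2 - x + 3) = (x - 4)*(x - 1)*(x + 2)*(x^2 - 2*x - 3) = (x - 4)*(x - 3)*(x - 1)*(x + 2)*(x + 1)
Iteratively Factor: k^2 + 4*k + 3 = (k + 1)*(k + 3)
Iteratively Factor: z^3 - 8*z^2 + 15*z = (z - 5)*(z^2 - 3*z) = z*(z - 5)*(z - 3)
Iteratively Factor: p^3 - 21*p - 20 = (p - 5)*(p^2 + 5*p + 4) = (p - 5)*(p + 4)*(p + 1)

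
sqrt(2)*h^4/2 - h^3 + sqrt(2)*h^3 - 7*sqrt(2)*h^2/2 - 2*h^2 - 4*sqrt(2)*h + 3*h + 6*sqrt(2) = (h - 1)*(h + 3)*(h - 2*sqrt(2))*(sqrt(2)*h/2 + 1)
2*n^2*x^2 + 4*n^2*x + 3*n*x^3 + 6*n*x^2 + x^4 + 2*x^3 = x*(n + x)*(2*n + x)*(x + 2)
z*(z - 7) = z^2 - 7*z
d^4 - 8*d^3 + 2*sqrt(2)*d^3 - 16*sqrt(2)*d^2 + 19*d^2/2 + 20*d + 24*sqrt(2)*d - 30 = (d - 6)*(d - 2)*(d - sqrt(2)/2)*(d + 5*sqrt(2)/2)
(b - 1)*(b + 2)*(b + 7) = b^3 + 8*b^2 + 5*b - 14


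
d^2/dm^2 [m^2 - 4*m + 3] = 2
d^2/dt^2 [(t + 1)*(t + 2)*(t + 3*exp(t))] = 3*t^2*exp(t) + 21*t*exp(t) + 6*t + 30*exp(t) + 6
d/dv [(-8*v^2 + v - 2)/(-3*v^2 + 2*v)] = (-13*v^2 - 12*v + 4)/(v^2*(9*v^2 - 12*v + 4))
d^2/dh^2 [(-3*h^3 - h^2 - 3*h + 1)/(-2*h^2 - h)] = 2*(13*h^3 - 12*h^2 - 6*h - 1)/(h^3*(8*h^3 + 12*h^2 + 6*h + 1))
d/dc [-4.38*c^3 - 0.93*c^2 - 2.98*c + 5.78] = -13.14*c^2 - 1.86*c - 2.98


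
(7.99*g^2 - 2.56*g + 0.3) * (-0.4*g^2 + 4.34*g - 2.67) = -3.196*g^4 + 35.7006*g^3 - 32.5637*g^2 + 8.1372*g - 0.801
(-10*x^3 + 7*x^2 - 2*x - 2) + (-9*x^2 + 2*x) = -10*x^3 - 2*x^2 - 2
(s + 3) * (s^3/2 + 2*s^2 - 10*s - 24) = s^4/2 + 7*s^3/2 - 4*s^2 - 54*s - 72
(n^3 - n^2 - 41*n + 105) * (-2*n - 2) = -2*n^4 + 84*n^2 - 128*n - 210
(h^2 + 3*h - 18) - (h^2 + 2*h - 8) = h - 10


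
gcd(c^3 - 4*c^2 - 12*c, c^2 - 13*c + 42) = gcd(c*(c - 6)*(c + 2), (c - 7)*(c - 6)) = c - 6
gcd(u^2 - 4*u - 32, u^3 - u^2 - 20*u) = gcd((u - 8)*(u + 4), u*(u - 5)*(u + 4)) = u + 4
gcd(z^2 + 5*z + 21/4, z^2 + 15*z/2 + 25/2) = 1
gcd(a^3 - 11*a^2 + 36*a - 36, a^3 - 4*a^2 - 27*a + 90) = a^2 - 9*a + 18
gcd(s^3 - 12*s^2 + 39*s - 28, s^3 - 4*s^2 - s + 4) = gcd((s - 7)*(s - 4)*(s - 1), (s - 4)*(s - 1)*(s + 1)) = s^2 - 5*s + 4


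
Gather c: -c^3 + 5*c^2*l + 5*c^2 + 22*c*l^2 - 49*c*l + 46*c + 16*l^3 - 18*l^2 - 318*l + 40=-c^3 + c^2*(5*l + 5) + c*(22*l^2 - 49*l + 46) + 16*l^3 - 18*l^2 - 318*l + 40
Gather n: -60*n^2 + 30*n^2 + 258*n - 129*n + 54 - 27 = -30*n^2 + 129*n + 27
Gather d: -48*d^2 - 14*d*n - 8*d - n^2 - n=-48*d^2 + d*(-14*n - 8) - n^2 - n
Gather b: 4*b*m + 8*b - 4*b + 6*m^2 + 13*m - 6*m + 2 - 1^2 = b*(4*m + 4) + 6*m^2 + 7*m + 1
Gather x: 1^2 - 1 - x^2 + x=-x^2 + x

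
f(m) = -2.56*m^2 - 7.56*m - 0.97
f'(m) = -5.12*m - 7.56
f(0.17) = -2.33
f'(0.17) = -8.43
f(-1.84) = 4.27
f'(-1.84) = 1.86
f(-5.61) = -39.13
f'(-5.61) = 21.16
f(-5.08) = -28.63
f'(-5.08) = 18.45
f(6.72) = -167.38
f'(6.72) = -41.97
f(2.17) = -29.43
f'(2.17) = -18.67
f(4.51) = -87.14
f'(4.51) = -30.65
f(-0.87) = 3.67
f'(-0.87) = -3.11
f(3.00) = -46.69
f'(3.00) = -22.92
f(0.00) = -0.97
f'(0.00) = -7.56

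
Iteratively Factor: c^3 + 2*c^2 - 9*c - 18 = (c + 2)*(c^2 - 9) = (c + 2)*(c + 3)*(c - 3)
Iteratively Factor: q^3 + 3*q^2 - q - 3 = (q - 1)*(q^2 + 4*q + 3) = (q - 1)*(q + 3)*(q + 1)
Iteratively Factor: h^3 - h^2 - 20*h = (h - 5)*(h^2 + 4*h) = h*(h - 5)*(h + 4)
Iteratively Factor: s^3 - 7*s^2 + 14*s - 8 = (s - 1)*(s^2 - 6*s + 8) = (s - 4)*(s - 1)*(s - 2)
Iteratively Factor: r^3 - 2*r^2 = (r)*(r^2 - 2*r) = r^2*(r - 2)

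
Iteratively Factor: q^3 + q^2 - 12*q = (q + 4)*(q^2 - 3*q) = (q - 3)*(q + 4)*(q)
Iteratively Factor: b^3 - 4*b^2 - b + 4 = (b + 1)*(b^2 - 5*b + 4) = (b - 1)*(b + 1)*(b - 4)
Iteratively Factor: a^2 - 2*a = (a)*(a - 2)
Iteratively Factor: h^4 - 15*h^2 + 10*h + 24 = (h + 1)*(h^3 - h^2 - 14*h + 24) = (h + 1)*(h + 4)*(h^2 - 5*h + 6) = (h - 3)*(h + 1)*(h + 4)*(h - 2)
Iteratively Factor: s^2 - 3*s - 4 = (s - 4)*(s + 1)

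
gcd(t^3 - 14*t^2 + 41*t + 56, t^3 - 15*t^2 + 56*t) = t^2 - 15*t + 56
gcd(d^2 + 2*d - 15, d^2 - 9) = d - 3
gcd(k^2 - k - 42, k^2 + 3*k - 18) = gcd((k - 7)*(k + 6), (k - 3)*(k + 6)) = k + 6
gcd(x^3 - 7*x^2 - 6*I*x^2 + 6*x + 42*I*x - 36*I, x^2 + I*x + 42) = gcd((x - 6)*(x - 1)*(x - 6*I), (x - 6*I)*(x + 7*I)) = x - 6*I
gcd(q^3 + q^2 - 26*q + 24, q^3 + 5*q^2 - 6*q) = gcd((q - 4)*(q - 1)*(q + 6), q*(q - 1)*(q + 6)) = q^2 + 5*q - 6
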